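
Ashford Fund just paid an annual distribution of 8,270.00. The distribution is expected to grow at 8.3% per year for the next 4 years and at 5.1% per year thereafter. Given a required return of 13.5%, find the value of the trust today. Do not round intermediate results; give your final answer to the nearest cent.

D_1 = 8956.41000
D_2 = 9699.79203
D_3 = 10504.87477
D_4 = 11376.77937
Terminal value at year 4: TV = D_4×(1+g_2)/(r−g_2) = 11956.99512/0.084 = 142345.18003
P_0 = D_1/(1+r)^1 + D_2/(1+r)^2 + D_3/(1+r)^3 + D_4/(1+r)^4 + TV/(1+r)^4
    = 7891.11013 + 7529.57910 + 7184.61159 + 6855.44877 + 85774.72215 = 115235.47174

115235.47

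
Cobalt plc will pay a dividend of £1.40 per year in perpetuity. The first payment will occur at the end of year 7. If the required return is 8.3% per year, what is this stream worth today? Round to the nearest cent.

Value at end of year 6: C / r = £1.40 / 0.083 = £16.8675
Discount to today: PV = £16.8675 / (1 + 0.083)^6 = £16.8675 / 1.613507 = £10.45

£10.45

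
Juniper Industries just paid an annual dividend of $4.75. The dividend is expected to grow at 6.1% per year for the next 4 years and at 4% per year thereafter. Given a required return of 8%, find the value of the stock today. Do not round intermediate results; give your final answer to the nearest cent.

D_1 = 5.03975
D_2 = 5.34717
D_3 = 5.67335
D_4 = 6.01943
Terminal value at year 4: TV = D_4×(1+g_2)/(r−g_2) = 6.26020/0.04 = 156.50510
P_0 = D_1/(1+r)^1 + D_2/(1+r)^2 + D_3/(1+r)^3 + D_4/(1+r)^4 + TV/(1+r)^4
    = 4.66644 + 4.58434 + 4.50369 + 4.42446 + 115.03592 = 133.21484

$133.21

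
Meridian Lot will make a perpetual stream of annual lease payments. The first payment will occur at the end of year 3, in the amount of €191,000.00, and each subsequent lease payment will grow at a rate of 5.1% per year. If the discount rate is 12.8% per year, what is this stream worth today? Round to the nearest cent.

Value at end of year 2: C₁ / (r − g) = €191,000.00 / (0.128 − 0.051) = €2,480,519.4805
Discount to today: PV = €2,480,519.4805 / (1 + 0.128)^2 = €2,480,519.4805 / 1.272384 = €1,949,505.40

€1949505.40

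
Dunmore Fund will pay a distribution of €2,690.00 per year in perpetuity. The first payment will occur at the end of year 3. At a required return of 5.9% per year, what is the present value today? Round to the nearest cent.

Value at end of year 2: C / r = €2,690.00 / 0.059 = €45,593.2203
Discount to today: PV = €45,593.2203 / (1 + 0.059)^2 = €45,593.2203 / 1.121481 = €40,654.47

€40654.47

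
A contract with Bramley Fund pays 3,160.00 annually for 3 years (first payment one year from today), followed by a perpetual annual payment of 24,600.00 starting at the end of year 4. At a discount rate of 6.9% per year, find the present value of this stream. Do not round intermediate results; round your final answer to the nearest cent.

300153.45

PV of 3-year annuity: 3,160.00 × [1 − (1+0.069)^−3] / 0.069 = 8308.01338
Perpetuity value at year 3: 24,600.00 / 0.069 = 356521.73913
PV of perpetuity: 356521.73913 / (1+0.069)^3 = 291845.43245
Total PV = 8308.01338 + 291845.43245 = 300153.44583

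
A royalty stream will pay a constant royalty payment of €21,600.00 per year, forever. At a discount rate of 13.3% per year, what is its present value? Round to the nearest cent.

€162406.02

Level perpetuity: PV = C / r = €21,600.00 / 0.133 = €162,406.02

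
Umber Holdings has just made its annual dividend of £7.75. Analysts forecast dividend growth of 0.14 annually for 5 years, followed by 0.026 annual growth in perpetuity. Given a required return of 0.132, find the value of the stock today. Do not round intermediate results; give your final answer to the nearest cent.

£117.28

D_1 = 8.83500
D_2 = 10.07190
D_3 = 11.48197
D_4 = 13.08944
D_5 = 14.92196
Terminal value at year 5: TV = D_5×(1+g_2)/(r−g_2) = 15.30993/0.106 = 144.43334
P_0 = D_1/(1+r)^1 + D_2/(1+r)^2 + D_3/(1+r)^3 + D_4/(1+r)^4 + D_5/(1+r)^5 + TV/(1+r)^5
    = 7.80477 + 7.85993 + 7.91547 + 7.97141 + 8.02775 + 77.70256 = 117.28190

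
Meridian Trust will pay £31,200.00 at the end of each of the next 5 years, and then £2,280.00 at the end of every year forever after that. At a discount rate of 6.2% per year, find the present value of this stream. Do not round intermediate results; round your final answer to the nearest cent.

£157935.79

PV of 5-year annuity: £31,200.00 × [1 − (1+0.062)^−5] / 0.062 = 130713.76079
Perpetuity value at year 5: £2,280.00 / 0.062 = 36774.19355
PV of perpetuity: 36774.19355 / (1+0.062)^5 = 27222.03411
Total PV = 130713.76079 + 27222.03411 = 157935.79489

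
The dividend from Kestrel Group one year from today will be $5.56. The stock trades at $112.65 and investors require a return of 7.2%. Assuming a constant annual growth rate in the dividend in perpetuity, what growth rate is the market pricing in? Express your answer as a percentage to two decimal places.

2.26%

P = D₁/(r−g) ⇒ g = r − D₁/P = 0.072 − $5.56/$112.65 = 0.022644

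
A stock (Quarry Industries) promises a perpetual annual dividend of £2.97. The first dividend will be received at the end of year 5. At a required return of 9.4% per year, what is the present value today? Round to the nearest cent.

Value at end of year 4: C / r = £2.97 / 0.094 = £31.5957
Discount to today: PV = £31.5957 / (1 + 0.094)^4 = £31.5957 / 1.432416 = £22.06

£22.06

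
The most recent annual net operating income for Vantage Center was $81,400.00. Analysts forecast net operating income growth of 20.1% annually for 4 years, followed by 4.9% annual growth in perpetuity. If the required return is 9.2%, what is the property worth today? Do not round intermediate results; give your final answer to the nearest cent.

$3320820.68

D_1 = 97761.40000
D_2 = 117411.44140
D_3 = 141011.14112
D_4 = 169354.38049
Terminal value at year 4: TV = D_4×(1+g_2)/(r−g_2) = 177652.74513/0.043 = 4131459.18908
P_0 = D_1/(1+r)^1 + D_2/(1+r)^2 + D_3/(1+r)^3 + D_4/(1+r)^4 + TV/(1+r)^4
    = 89525.09158 + 98461.20420 + 108289.29143 + 119098.38737 + 2905446.70576 = 3320820.68033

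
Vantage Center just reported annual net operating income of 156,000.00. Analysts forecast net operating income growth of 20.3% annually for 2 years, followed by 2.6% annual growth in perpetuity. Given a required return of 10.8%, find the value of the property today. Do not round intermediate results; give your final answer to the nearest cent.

2654237.25

D_1 = 187668.00000
D_2 = 225764.60400
Terminal value at year 2: TV = D_2×(1+g_2)/(r−g_2) = 231634.48370/0.082 = 2824810.77688
P_0 = D_1/(1+r)^1 + D_2/(1+r)^2 + TV/(1+r)^2
    = 169375.45126 + 183897.71468 + 2300964.08861 = 2654237.25456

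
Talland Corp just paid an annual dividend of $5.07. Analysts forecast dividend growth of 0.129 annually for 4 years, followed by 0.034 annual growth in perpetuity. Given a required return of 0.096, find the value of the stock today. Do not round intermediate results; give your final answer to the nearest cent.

$117.06

D_1 = 5.72403
D_2 = 6.46243
D_3 = 7.29608
D_4 = 8.23728
Terminal value at year 4: TV = D_4×(1+g_2)/(r−g_2) = 8.51735/0.062 = 137.37654
P_0 = D_1/(1+r)^1 + D_2/(1+r)^2 + D_3/(1+r)^3 + D_4/(1+r)^4 + TV/(1+r)^4
    = 5.22266 + 5.37991 + 5.54189 + 5.70876 + 95.20732 = 117.06054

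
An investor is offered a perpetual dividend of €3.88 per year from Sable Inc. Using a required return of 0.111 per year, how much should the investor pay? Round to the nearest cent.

Level perpetuity: PV = C / r = €3.88 / 0.111 = €34.95

€34.95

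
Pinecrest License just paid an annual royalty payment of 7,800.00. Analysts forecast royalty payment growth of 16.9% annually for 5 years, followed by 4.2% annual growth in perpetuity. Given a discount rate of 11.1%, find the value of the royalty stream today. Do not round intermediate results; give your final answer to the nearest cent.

D_1 = 9118.20000
D_2 = 10659.17580
D_3 = 12460.57651
D_4 = 14566.41394
D_5 = 17028.13790
Terminal value at year 5: TV = D_5×(1+g_2)/(r−g_2) = 17743.31969/0.069 = 257149.56070
P_0 = D_1/(1+r)^1 + D_2/(1+r)^2 + D_3/(1+r)^3 + D_4/(1+r)^4 + D_5/(1+r)^5 + TV/(1+r)^5
    = 8207.20072 + 8635.65944 + 9086.48595 + 9560.84795 + 10059.97413 + 151920.18900 = 197470.35719

197470.36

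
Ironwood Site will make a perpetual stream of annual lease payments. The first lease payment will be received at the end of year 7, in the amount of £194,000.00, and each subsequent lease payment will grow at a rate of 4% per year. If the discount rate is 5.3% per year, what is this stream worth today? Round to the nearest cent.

Value at end of year 6: C₁ / (r − g) = £194,000.00 / (0.053 − 0.04) = £14,923,076.9231
Discount to today: PV = £14,923,076.9231 / (1 + 0.053)^6 = £14,923,076.9231 / 1.363233 = £10,946,824.37

£10946824.37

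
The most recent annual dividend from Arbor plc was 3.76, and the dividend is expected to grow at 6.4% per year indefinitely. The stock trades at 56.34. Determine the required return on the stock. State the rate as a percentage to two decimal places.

13.50%

D₁ = 3.76 × 1.064 = 4.0006
P = D₁/(r − g) ⇒ r = D₁/P + g = 4.0006/56.34 + 0.064 = 0.071009 + 0.064 = 0.135009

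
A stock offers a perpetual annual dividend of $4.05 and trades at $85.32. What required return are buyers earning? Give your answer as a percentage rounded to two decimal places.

4.75%

P = C/r ⇒ r = C/P = $4.05/$85.32 = 0.047468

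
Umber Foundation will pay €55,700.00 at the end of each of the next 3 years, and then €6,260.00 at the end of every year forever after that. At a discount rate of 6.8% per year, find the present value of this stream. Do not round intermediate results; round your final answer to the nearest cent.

€222280.57

PV of 3-year annuity: €55,700.00 × [1 − (1+0.068)^−3] / 0.068 = 146710.18500
Perpetuity value at year 3: €6,260.00 / 0.068 = 92058.82353
PV of perpetuity: 92058.82353 / (1+0.068)^3 = 75570.38981
Total PV = 146710.18500 + 75570.38981 = 222280.57481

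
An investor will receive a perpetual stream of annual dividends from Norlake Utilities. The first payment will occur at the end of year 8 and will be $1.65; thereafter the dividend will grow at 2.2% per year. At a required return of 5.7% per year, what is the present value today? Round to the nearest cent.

Value at end of year 7: C₁ / (r − g) = $1.65 / (0.057 − 0.022) = $47.1429
Discount to today: PV = $47.1429 / (1 + 0.057)^7 = $47.1429 / 1.474093 = $31.98

$31.98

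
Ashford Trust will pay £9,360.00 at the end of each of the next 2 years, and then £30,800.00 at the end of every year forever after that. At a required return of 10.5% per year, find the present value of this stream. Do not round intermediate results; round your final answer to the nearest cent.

PV of 2-year annuity: £9,360.00 × [1 − (1+0.105)^−2] / 0.105 = 16136.27895
Perpetuity value at year 2: £30,800.00 / 0.105 = 293333.33333
PV of perpetuity: 293333.33333 / (1+0.105)^2 = 240235.32142
Total PV = 16136.27895 + 240235.32142 = 256371.60036

£256371.60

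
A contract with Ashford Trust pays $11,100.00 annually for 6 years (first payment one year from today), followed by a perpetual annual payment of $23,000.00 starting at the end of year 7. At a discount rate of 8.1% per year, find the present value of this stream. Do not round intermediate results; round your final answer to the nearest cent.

$229104.84

PV of 6-year annuity: $11,100.00 × [1 − (1+0.081)^−6] / 0.081 = 51158.66636
Perpetuity value at year 6: $23,000.00 / 0.081 = 283950.61728
PV of perpetuity: 283950.61728 / (1+0.081)^6 = 177946.17346
Total PV = 51158.66636 + 177946.17346 = 229104.83983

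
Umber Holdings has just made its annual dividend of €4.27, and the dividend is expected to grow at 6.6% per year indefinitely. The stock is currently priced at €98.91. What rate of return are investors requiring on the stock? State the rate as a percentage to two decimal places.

11.20%

D₁ = €4.27 × 1.066 = €4.5518
P = D₁/(r − g) ⇒ r = D₁/P + g = €4.5518/€98.91 + 0.066 = 0.046020 + 0.066 = 0.112020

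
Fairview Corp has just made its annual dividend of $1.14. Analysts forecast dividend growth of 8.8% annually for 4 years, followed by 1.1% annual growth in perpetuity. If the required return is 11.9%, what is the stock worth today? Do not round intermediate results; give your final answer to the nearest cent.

D_1 = 1.24032
D_2 = 1.34947
D_3 = 1.46822
D_4 = 1.59742
Terminal value at year 4: TV = D_4×(1+g_2)/(r−g_2) = 1.61500/0.108 = 14.95367
P_0 = D_1/(1+r)^1 + D_2/(1+r)^2 + D_3/(1+r)^3 + D_4/(1+r)^4 + TV/(1+r)^4
    = 1.10842 + 1.07771 + 1.04786 + 1.01883 + 9.53734 = 13.79016

$13.79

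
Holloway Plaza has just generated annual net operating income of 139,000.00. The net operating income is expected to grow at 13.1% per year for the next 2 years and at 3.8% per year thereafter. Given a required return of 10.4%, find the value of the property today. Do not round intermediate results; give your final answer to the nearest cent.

D_1 = 157209.00000
D_2 = 177803.37900
Terminal value at year 2: TV = D_2×(1+g_2)/(r−g_2) = 184559.90740/0.066 = 2796362.23336
P_0 = D_1/(1+r)^1 + D_2/(1+r)^2 + TV/(1+r)^2
    = 142399.45652 + 145882.05193 + 2294326.81665 = 2582608.32510

2582608.33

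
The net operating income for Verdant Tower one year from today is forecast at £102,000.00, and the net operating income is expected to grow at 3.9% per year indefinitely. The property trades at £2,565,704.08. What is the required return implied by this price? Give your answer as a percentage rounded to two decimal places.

7.88%

P = D₁/(r − g) ⇒ r = D₁/P + g = £102,000.0000/£2,565,704.08 + 0.039 = 0.039755 + 0.039 = 0.078755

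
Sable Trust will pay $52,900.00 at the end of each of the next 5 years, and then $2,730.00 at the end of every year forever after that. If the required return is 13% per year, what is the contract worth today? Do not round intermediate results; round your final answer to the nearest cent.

PV of 5-year annuity: $52,900.00 × [1 − (1+0.13)^−5] / 0.13 = 186061.53374
Perpetuity value at year 5: $2,730.00 / 0.13 = 21000.00000
PV of perpetuity: 21000.00000 / (1+0.13)^5 = 11397.95866
Total PV = 186061.53374 + 11397.95866 = 197459.49239

$197459.49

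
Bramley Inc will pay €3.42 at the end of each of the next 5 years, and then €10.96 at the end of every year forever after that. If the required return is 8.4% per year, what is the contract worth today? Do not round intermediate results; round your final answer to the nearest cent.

PV of 5-year annuity: €3.42 × [1 − (1+0.084)^−5] / 0.084 = 13.51231
Perpetuity value at year 5: €10.96 / 0.084 = 130.47619
PV of perpetuity: 130.47619 / (1+0.084)^5 = 87.17358
Total PV = 13.51231 + 87.17358 = 100.68589

€100.69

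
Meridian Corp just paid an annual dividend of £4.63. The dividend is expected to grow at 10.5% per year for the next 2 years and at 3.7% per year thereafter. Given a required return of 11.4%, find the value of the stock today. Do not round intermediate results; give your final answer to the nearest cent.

£70.50

D_1 = 5.11615
D_2 = 5.65335
Terminal value at year 2: TV = D_2×(1+g_2)/(r−g_2) = 5.86252/0.077 = 76.13662
P_0 = D_1/(1+r)^1 + D_2/(1+r)^2 + TV/(1+r)^2
    = 4.59259 + 4.55549 + 61.35122 = 70.49930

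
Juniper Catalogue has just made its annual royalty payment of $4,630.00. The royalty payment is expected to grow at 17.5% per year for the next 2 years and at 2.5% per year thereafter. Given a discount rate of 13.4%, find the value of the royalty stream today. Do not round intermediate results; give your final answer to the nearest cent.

$56512.48

D_1 = 5440.25000
D_2 = 6392.29375
Terminal value at year 2: TV = D_2×(1+g_2)/(r−g_2) = 6552.10109/0.109 = 60111.01921
P_0 = D_1/(1+r)^1 + D_2/(1+r)^2 + TV/(1+r)^2
    = 4797.39859 + 4970.84951 + 46744.22703 = 56512.47512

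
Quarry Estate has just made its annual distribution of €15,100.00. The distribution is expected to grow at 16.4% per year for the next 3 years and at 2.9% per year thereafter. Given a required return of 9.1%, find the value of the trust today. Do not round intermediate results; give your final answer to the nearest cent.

D_1 = 17576.40000
D_2 = 20458.92960
D_3 = 23814.19405
Terminal value at year 3: TV = D_3×(1+g_2)/(r−g_2) = 24504.80568/0.062 = 395238.80132
P_0 = D_1/(1+r)^1 + D_2/(1+r)^2 + D_3/(1+r)^3 + TV/(1+r)^3
    = 16110.35747 + 17188.31906 + 18338.40824 + 304358.42058 = 355995.50535

€355995.51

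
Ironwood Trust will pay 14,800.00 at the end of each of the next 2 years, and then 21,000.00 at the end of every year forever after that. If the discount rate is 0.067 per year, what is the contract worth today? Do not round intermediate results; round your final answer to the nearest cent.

PV of 2-year annuity: 14,800.00 × [1 − (1+0.067)^−2] / 0.067 = 26870.35184
Perpetuity value at year 2: 21,000.00 / 0.067 = 313432.83582
PV of perpetuity: 313432.83582 / (1+0.067)^2 = 275305.98523
Total PV = 26870.35184 + 275305.98523 = 302176.33708

302176.34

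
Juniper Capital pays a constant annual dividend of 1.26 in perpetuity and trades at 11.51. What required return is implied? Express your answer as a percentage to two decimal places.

10.95%

P = C/r ⇒ r = C/P = 1.26/11.51 = 0.109470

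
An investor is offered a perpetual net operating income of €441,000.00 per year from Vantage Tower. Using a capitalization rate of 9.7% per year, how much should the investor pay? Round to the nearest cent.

Level perpetuity: PV = C / r = €441,000.00 / 0.097 = €4,546,391.75

€4546391.75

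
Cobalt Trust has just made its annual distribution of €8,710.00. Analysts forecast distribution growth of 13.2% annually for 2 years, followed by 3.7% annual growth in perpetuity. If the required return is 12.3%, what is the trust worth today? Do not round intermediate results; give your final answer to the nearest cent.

D_1 = 9859.72000
D_2 = 11161.20304
Terminal value at year 2: TV = D_2×(1+g_2)/(r−g_2) = 11574.16755/0.086 = 134583.34363
P_0 = D_1/(1+r)^1 + D_2/(1+r)^2 + TV/(1+r)^2
    = 8779.80410 + 8850.16762 + 106716.55606 = 124346.52778

€124346.53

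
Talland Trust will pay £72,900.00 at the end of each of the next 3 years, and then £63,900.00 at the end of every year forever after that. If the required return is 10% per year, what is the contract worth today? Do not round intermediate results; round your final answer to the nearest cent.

£661381.67

PV of 3-year annuity: £72,900.00 × [1 − (1+0.1)^−3] / 0.1 = 181291.51014
Perpetuity value at year 3: £63,900.00 / 0.1 = 639000.00000
PV of perpetuity: 639000.00000 / (1+0.1)^3 = 480090.15778
Total PV = 181291.51014 + 480090.15778 = 661381.66792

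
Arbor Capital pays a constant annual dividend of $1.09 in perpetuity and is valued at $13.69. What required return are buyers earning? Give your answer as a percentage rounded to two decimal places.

7.96%

P = C/r ⇒ r = C/P = $1.09/$13.69 = 0.079620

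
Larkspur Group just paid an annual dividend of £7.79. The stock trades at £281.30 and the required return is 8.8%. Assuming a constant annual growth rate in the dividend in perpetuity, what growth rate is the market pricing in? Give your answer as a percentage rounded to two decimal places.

P = D₀(1+g)/(r−g) ⇒ P(r−g) = D₀(1+g) ⇒ g(P+D₀) = P·r − D₀
g = (P·r − D₀)/(P + D₀) = (£281.30×0.088 − £7.79) / (£281.30 + £7.79) = 0.058682

5.87%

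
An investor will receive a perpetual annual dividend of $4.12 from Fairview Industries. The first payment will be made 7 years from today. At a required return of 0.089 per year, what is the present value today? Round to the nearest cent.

$27.75

Value at end of year 6: C / r = $4.12 / 0.089 = $46.2921
Discount to today: PV = $46.2921 / (1 + 0.089)^6 = $46.2921 / 1.667890 = $27.75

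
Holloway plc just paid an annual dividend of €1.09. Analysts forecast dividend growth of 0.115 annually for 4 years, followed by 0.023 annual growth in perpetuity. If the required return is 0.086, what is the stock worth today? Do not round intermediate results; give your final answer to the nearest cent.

D_1 = 1.21535
D_2 = 1.35512
D_3 = 1.51095
D_4 = 1.68471
Terminal value at year 4: TV = D_4×(1+g_2)/(r−g_2) = 1.72346/0.063 = 27.35653
P_0 = D_1/(1+r)^1 + D_2/(1+r)^2 + D_3/(1+r)^3 + D_4/(1+r)^4 + TV/(1+r)^4
    = 1.11911 + 1.14899 + 1.17967 + 1.21117 + 19.66716 = 24.32611

€24.33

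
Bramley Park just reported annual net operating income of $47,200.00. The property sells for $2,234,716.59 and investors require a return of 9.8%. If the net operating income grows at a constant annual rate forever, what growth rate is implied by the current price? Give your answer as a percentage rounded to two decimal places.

7.53%

P = D₀(1+g)/(r−g) ⇒ P(r−g) = D₀(1+g) ⇒ g(P+D₀) = P·r − D₀
g = (P·r − D₀)/(P + D₀) = ($2,234,716.59×0.098 − $47,200.00) / ($2,234,716.59 + $47,200.00) = 0.075289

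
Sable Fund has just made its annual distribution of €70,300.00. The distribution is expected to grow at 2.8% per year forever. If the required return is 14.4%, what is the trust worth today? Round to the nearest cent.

€623003.45

D₁ = D₀ × (1 + g) = €70,300.00 × 1.028 = €72,268.4000
Growing perpetuity: P = D₁ / (r − g) = €72,268.4000 / (0.144 − 0.028) = €623,003.45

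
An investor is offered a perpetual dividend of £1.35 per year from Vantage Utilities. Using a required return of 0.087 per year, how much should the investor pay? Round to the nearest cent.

Level perpetuity: PV = C / r = £1.35 / 0.087 = £15.52

£15.52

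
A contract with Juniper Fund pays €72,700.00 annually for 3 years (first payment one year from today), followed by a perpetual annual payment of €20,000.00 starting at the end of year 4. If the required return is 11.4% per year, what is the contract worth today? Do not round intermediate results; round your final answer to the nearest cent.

PV of 3-year annuity: €72,700.00 × [1 − (1+0.114)^−3] / 0.114 = 176429.35445
Perpetuity value at year 3: €20,000.00 / 0.114 = 175438.59649
PV of perpetuity: 175438.59649 / (1+0.114)^3 = 126902.32291
Total PV = 176429.35445 + 126902.32291 = 303331.67737

€303331.68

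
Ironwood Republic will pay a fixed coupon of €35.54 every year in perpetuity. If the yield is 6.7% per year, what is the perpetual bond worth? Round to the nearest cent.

€530.45

Level perpetuity: PV = C / r = €35.54 / 0.067 = €530.45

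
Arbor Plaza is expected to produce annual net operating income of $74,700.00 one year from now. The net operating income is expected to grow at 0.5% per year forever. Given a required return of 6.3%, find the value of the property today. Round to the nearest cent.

$1287931.03

Growing perpetuity: P = D₁ / (r − g) = $74,700.0000 / (0.063 − 0.005) = $1,287,931.03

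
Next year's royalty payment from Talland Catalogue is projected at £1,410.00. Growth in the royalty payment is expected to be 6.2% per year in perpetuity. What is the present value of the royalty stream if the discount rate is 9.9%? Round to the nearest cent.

£38108.11

Growing perpetuity: P = D₁ / (r − g) = £1,410.0000 / (0.099 − 0.062) = £38,108.11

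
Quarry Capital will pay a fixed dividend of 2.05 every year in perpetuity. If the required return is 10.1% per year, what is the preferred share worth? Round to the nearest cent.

20.30

Level perpetuity: PV = C / r = 2.05 / 0.101 = 20.30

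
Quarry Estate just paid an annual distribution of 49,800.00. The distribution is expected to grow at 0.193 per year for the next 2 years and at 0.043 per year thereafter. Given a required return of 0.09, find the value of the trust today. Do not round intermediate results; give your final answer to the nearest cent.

1438027.25

D_1 = 59411.40000
D_2 = 70877.80020
Terminal value at year 2: TV = D_2×(1+g_2)/(r−g_2) = 73925.54561/0.047 = 1572883.94912
P_0 = D_1/(1+r)^1 + D_2/(1+r)^2 + TV/(1+r)^2
    = 54505.87156 + 59656.42640 + 1323864.95170 = 1438027.24966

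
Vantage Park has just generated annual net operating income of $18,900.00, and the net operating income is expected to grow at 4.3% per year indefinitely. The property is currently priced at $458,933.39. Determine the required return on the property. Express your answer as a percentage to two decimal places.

D₁ = $18,900.00 × 1.043 = $19,712.7000
P = D₁/(r − g) ⇒ r = D₁/P + g = $19,712.7000/$458,933.39 + 0.043 = 0.042953 + 0.043 = 0.085953

8.60%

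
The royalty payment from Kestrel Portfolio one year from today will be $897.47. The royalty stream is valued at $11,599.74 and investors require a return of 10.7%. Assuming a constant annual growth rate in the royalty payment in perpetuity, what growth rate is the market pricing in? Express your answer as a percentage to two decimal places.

2.96%

P = D₁/(r−g) ⇒ g = r − D₁/P = 0.107 − $897.47/$11,599.74 = 0.029630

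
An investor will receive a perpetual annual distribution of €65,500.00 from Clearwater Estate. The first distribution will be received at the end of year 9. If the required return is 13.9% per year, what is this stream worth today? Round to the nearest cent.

€166355.32

Value at end of year 8: C / r = €65,500.00 / 0.139 = €471,223.0216
Discount to today: PV = €471,223.0216 / (1 + 0.139)^8 = €471,223.0216 / 2.832630 = €166,355.32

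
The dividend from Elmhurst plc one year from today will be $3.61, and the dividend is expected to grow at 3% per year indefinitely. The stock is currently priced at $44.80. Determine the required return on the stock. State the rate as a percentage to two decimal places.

P = D₁/(r − g) ⇒ r = D₁/P + g = $3.6100/$44.80 + 0.03 = 0.080580 + 0.03 = 0.110580

11.06%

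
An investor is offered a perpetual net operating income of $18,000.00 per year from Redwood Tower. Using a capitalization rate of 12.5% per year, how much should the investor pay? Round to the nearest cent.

$144000.00

Level perpetuity: PV = C / r = $18,000.00 / 0.125 = $144,000.00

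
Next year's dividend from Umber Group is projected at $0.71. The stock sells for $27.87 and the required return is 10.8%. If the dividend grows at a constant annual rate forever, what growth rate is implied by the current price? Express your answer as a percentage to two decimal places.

P = D₁/(r−g) ⇒ g = r − D₁/P = 0.108 − $0.71/$27.87 = 0.082525

8.25%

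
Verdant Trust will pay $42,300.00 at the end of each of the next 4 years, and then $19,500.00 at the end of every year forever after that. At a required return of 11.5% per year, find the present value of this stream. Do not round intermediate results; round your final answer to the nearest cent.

PV of 4-year annuity: $42,300.00 × [1 − (1+0.115)^−4] / 0.115 = 129844.66371
Perpetuity value at year 4: $19,500.00 / 0.115 = 169565.21739
PV of perpetuity: 169565.21739 / (1+0.115)^4 = 109707.74830
Total PV = 129844.66371 + 109707.74830 = 239552.41202

$239552.41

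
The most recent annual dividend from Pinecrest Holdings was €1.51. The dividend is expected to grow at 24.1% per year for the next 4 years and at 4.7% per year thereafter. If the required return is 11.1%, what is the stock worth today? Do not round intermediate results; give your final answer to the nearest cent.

€46.48

D_1 = 1.87391
D_2 = 2.32552
D_3 = 2.88597
D_4 = 3.58149
Terminal value at year 4: TV = D_4×(1+g_2)/(r−g_2) = 3.74982/0.064 = 58.59098
P_0 = D_1/(1+r)^1 + D_2/(1+r)^2 + D_3/(1+r)^3 + D_4/(1+r)^4 + TV/(1+r)^4
    = 1.68669 + 1.88405 + 2.10451 + 2.35076 + 38.45692 = 46.48292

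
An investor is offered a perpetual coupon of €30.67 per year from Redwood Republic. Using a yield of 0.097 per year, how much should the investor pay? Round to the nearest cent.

€316.19

Level perpetuity: PV = C / r = €30.67 / 0.097 = €316.19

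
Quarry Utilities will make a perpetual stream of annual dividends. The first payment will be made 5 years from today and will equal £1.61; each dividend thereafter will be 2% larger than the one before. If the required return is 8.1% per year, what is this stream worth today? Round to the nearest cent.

Value at end of year 4: C₁ / (r − g) = £1.61 / (0.081 − 0.02) = £26.3934
Discount to today: PV = £26.3934 / (1 + 0.081)^4 = £26.3934 / 1.365535 = £19.33

£19.33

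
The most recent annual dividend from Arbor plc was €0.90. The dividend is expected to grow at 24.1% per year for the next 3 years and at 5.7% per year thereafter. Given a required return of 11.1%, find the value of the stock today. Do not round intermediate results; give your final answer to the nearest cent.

D_1 = 1.11690
D_2 = 1.38607
D_3 = 1.72012
Terminal value at year 3: TV = D_3×(1+g_2)/(r−g_2) = 1.81816/0.054 = 33.66969
P_0 = D_1/(1+r)^1 + D_2/(1+r)^2 + D_3/(1+r)^3 + TV/(1+r)^3
    = 1.00531 + 1.12294 + 1.25434 + 24.55257 = 27.93516

€27.94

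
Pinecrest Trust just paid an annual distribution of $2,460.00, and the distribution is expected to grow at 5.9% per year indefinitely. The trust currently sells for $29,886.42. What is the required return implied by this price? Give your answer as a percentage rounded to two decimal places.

14.62%

D₁ = $2,460.00 × 1.059 = $2,605.1400
P = D₁/(r − g) ⇒ r = D₁/P + g = $2,605.1400/$29,886.42 + 0.059 = 0.087168 + 0.059 = 0.146168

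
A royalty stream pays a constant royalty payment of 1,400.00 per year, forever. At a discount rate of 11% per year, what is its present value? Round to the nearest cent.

12727.27

Level perpetuity: PV = C / r = 1,400.00 / 0.11 = 12,727.27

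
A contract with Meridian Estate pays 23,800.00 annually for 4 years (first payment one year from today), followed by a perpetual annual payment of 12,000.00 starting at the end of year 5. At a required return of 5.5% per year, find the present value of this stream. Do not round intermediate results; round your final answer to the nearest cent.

259542.59

PV of 4-year annuity: 23,800.00 × [1 − (1+0.055)^−4] / 0.055 = 83422.57290
Perpetuity value at year 4: 12,000.00 / 0.055 = 218181.81818
PV of perpetuity: 218181.81818 / (1+0.055)^4 = 176120.01672
Total PV = 83422.57290 + 176120.01672 = 259542.58962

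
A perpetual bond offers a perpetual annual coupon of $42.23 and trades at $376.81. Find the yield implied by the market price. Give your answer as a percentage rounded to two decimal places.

P = C/r ⇒ r = C/P = $42.23/$376.81 = 0.112072

11.21%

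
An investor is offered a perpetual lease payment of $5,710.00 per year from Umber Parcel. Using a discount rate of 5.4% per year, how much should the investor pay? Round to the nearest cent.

$105740.74

Level perpetuity: PV = C / r = $5,710.00 / 0.054 = $105,740.74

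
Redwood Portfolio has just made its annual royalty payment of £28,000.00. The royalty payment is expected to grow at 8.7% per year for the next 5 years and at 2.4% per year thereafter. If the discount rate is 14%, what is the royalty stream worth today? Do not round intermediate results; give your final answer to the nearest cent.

£316458.14

D_1 = 30436.00000
D_2 = 33083.93200
D_3 = 35962.23408
D_4 = 39090.94845
D_5 = 42491.86096
Terminal value at year 5: TV = D_5×(1+g_2)/(r−g_2) = 43511.66563/0.116 = 375100.56575
P_0 = D_1/(1+r)^1 + D_2/(1+r)^2 + D_3/(1+r)^3 + D_4/(1+r)^4 + D_5/(1+r)^5 + TV/(1+r)^5
    = 26698.24561 + 25457.01139 + 24273.48367 + 23144.97960 + 22068.94108 + 194815.47984 = 316458.14118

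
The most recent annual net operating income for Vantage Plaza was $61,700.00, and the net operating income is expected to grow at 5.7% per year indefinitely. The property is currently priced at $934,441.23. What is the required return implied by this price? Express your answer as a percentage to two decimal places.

D₁ = $61,700.00 × 1.057 = $65,216.9000
P = D₁/(r − g) ⇒ r = D₁/P + g = $65,216.9000/$934,441.23 + 0.057 = 0.069792 + 0.057 = 0.126792

12.68%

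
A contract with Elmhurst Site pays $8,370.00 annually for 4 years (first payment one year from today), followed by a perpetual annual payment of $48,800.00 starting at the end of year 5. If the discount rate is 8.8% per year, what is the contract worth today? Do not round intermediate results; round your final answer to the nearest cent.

$422986.51

PV of 4-year annuity: $8,370.00 × [1 − (1+0.088)^−4] / 0.088 = 27235.92287
Perpetuity value at year 4: $48,800.00 / 0.088 = 554545.45455
PV of perpetuity: 554545.45455 / (1+0.088)^4 = 395750.58764
Total PV = 27235.92287 + 395750.58764 = 422986.51051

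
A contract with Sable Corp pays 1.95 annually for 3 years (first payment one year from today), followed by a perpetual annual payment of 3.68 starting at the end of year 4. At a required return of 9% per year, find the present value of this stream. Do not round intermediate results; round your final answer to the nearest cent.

PV of 3-year annuity: 1.95 × [1 − (1+0.09)^−3] / 0.09 = 4.93602
Perpetuity value at year 3: 3.68 / 0.09 = 40.88889
PV of perpetuity: 40.88889 / (1+0.09)^3 = 31.57372
Total PV = 4.93602 + 31.57372 = 36.50975

36.51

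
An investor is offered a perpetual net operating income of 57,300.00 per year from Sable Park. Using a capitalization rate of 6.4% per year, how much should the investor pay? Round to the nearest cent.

Level perpetuity: PV = C / r = 57,300.00 / 0.064 = 895,312.50

895312.50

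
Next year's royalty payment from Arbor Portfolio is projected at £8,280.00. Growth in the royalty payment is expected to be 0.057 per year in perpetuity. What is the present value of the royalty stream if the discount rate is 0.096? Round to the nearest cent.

£212307.69

Growing perpetuity: P = D₁ / (r − g) = £8,280.0000 / (0.096 − 0.057) = £212,307.69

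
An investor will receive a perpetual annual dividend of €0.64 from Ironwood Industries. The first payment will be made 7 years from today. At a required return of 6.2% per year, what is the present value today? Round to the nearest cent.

€7.20

Value at end of year 6: C / r = €0.64 / 0.062 = €10.3226
Discount to today: PV = €10.3226 / (1 + 0.062)^6 = €10.3226 / 1.434654 = €7.20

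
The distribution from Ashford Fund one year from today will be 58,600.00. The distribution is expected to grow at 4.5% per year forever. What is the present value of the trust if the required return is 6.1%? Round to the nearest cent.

3662500.00

Growing perpetuity: P = D₁ / (r − g) = 58,600.0000 / (0.061 − 0.045) = 3,662,500.00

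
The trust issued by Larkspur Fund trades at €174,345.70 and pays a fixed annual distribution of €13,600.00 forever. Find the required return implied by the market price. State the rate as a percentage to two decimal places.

7.80%

P = C/r ⇒ r = C/P = €13,600.00/€174,345.70 = 0.078006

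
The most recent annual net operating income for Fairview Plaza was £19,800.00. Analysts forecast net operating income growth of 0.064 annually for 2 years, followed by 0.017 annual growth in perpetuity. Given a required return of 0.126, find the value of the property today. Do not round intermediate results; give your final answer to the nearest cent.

£201344.58

D_1 = 21067.20000
D_2 = 22415.50080
Terminal value at year 2: TV = D_2×(1+g_2)/(r−g_2) = 22796.56431/0.109 = 209142.79187
P_0 = D_1/(1+r)^1 + D_2/(1+r)^2 + TV/(1+r)^2
    = 18709.76909 + 17679.56866 + 164955.24158 = 201344.57933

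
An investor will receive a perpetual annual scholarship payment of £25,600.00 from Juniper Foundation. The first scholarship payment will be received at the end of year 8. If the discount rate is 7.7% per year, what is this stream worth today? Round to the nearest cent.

£197805.93

Value at end of year 7: C / r = £25,600.00 / 0.077 = £332,467.5325
Discount to today: PV = £332,467.5325 / (1 + 0.077)^7 = £332,467.5325 / 1.680776 = £197,805.93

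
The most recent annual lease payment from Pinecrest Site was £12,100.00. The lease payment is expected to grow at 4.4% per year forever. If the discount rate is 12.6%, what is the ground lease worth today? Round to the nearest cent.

D₁ = D₀ × (1 + g) = £12,100.00 × 1.044 = £12,632.4000
Growing perpetuity: P = D₁ / (r − g) = £12,632.4000 / (0.126 − 0.044) = £154,053.66

£154053.66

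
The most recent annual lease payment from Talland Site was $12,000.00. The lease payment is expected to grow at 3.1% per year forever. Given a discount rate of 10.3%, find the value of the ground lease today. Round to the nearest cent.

D₁ = D₀ × (1 + g) = $12,000.00 × 1.031 = $12,372.0000
Growing perpetuity: P = D₁ / (r − g) = $12,372.0000 / (0.103 − 0.031) = $171,833.33

$171833.33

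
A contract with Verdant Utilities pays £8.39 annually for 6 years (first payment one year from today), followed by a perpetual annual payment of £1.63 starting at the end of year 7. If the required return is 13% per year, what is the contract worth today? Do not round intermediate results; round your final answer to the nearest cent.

£39.56

PV of 6-year annuity: £8.39 × [1 − (1+0.13)^−6] / 0.13 = 33.53944
Perpetuity value at year 6: £1.63 / 0.13 = 12.53846
PV of perpetuity: 12.53846 / (1+0.13)^6 = 6.02246
Total PV = 33.53944 + 6.02246 = 39.56190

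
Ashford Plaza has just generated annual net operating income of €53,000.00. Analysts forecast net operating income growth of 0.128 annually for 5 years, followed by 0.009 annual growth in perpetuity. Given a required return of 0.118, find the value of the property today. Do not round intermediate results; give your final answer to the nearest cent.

D_1 = 59784.00000
D_2 = 67436.35200
D_3 = 76068.20506
D_4 = 85804.93530
D_5 = 96787.96702
Terminal value at year 5: TV = D_5×(1+g_2)/(r−g_2) = 97659.05873/0.109 = 895954.66720
P_0 = D_1/(1+r)^1 + D_2/(1+r)^2 + D_3/(1+r)^3 + D_4/(1+r)^4 + D_5/(1+r)^5 + TV/(1+r)^5
    = 53474.06082 + 53952.36190 + 54434.94117 + 54921.83689 + 55413.08766 + 512952.34360 = 785148.63205

€785148.63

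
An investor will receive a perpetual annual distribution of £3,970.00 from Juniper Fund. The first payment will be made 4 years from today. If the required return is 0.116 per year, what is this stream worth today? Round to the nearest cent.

Value at end of year 3: C / r = £3,970.00 / 0.116 = £34,224.1379
Discount to today: PV = £34,224.1379 / (1 + 0.116)^3 = £34,224.1379 / 1.389929 = £24,622.94

£24622.94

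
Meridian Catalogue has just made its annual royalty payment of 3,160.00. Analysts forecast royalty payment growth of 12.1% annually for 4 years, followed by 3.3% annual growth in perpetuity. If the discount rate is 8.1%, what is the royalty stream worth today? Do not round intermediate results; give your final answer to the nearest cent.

92497.41

D_1 = 3542.36000
D_2 = 3970.98556
D_3 = 4451.47481
D_4 = 4990.10327
Terminal value at year 4: TV = D_4×(1+g_2)/(r−g_2) = 5154.77667/0.048 = 107391.18068
P_0 = D_1/(1+r)^1 + D_2/(1+r)^2 + D_3/(1+r)^3 + D_4/(1+r)^4 + TV/(1+r)^4
    = 3276.92877 + 3398.18423 + 3523.92648 + 3654.32153 + 78644.04469 = 92497.40570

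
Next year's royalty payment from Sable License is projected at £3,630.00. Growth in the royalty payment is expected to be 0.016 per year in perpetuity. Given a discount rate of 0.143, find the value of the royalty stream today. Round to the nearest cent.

Growing perpetuity: P = D₁ / (r − g) = £3,630.0000 / (0.143 − 0.016) = £28,582.68

£28582.68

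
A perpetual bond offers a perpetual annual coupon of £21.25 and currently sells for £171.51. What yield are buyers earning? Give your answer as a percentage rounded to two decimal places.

P = C/r ⇒ r = C/P = £21.25/£171.51 = 0.123899

12.39%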